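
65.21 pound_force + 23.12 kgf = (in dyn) 5.168e+07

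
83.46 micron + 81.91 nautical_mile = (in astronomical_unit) 1.014e-06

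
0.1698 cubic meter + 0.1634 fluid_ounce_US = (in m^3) 0.1698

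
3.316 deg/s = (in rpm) 0.5527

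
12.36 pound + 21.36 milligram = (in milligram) 5.606e+06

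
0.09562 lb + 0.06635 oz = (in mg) 4.525e+04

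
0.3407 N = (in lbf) 0.07659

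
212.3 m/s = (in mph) 474.9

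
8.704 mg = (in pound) 1.919e-05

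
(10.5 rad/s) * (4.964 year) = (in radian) 1.644e+09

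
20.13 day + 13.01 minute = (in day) 20.14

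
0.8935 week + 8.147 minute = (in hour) 150.2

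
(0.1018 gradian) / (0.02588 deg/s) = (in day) 4.097e-05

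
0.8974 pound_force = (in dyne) 3.992e+05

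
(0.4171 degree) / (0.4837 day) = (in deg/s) 9.98e-06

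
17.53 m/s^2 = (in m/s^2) 17.53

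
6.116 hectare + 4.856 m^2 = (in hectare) 6.116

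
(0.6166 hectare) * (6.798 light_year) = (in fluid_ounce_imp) 1.396e+25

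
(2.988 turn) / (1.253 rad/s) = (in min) 0.2497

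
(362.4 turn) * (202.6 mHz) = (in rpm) 4405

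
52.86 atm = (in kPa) 5356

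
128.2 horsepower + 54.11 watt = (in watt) 9.565e+04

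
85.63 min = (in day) 0.05947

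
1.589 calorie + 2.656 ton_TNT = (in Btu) 1.053e+07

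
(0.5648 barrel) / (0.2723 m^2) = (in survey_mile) 0.0002049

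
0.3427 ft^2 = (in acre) 7.867e-06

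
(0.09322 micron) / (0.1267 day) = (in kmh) 3.066e-11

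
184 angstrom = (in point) 5.216e-05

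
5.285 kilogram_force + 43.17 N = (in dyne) 9.5e+06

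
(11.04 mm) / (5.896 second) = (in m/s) 0.001872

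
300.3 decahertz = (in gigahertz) 3.003e-06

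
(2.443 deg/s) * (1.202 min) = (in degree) 176.2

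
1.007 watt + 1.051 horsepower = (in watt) 784.7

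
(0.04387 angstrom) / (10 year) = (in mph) 3.112e-20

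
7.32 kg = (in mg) 7.32e+06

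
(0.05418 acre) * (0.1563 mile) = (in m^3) 5.515e+04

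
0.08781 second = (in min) 0.001463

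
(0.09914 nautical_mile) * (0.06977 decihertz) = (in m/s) 1.281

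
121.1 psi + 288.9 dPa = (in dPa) 8.35e+06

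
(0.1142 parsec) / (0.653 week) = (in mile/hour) 1.996e+10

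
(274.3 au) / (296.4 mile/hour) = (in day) 3.584e+06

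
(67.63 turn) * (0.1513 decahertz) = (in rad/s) 642.9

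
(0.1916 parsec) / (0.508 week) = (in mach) 5.651e+07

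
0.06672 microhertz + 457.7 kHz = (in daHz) 4.577e+04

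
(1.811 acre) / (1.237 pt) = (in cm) 1.679e+09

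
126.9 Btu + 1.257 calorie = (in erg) 1.339e+12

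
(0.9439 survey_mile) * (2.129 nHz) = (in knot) 6.287e-06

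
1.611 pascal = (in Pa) 1.611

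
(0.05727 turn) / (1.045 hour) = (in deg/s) 0.00548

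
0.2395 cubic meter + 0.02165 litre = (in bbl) 1.507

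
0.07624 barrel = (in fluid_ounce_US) 409.9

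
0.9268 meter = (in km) 0.0009268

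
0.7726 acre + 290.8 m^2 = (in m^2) 3417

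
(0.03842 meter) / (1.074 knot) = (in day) 8.048e-07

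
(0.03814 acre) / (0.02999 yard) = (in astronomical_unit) 3.762e-08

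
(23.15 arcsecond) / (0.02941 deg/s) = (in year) 6.933e-09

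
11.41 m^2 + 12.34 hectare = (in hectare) 12.34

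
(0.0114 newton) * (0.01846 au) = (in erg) 3.148e+14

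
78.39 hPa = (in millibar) 78.39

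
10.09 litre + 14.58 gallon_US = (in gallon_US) 17.25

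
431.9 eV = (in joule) 6.92e-17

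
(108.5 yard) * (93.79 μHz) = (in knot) 0.01809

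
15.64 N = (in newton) 15.64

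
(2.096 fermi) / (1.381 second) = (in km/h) 5.464e-15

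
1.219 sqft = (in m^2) 0.1132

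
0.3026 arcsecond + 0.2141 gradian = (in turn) 0.0005355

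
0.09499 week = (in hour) 15.96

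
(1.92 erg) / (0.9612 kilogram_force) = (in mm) 2.037e-05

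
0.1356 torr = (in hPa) 0.1808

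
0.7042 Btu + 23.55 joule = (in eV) 4.784e+21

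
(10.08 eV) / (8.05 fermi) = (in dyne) 20.06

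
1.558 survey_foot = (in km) 0.0004749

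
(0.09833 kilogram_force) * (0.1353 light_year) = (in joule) 1.234e+15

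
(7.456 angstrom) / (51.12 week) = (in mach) 7.082e-20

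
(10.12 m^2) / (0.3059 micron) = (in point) 9.378e+10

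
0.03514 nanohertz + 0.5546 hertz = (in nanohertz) 5.546e+08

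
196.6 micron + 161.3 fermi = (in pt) 0.5573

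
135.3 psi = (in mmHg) 6997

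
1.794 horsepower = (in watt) 1338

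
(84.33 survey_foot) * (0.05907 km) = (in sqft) 1.634e+04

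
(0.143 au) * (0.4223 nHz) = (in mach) 0.02653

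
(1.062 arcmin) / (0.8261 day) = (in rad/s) 4.328e-09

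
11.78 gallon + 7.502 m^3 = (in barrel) 47.47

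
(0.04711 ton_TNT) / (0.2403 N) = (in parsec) 2.658e-08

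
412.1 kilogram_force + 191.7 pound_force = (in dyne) 4.894e+08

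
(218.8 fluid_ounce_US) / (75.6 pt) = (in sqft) 2.612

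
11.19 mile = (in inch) 7.09e+05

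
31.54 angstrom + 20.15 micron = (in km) 2.015e-08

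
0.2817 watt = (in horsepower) 0.0003778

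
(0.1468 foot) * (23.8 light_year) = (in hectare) 1.007e+12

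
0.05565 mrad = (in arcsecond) 11.48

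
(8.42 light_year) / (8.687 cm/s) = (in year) 2.908e+10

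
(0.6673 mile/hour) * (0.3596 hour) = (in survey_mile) 0.24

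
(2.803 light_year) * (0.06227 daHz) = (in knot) 3.21e+16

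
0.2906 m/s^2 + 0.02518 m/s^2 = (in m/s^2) 0.3158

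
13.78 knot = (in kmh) 25.52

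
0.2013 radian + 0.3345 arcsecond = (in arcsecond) 4.152e+04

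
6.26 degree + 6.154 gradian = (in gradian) 13.11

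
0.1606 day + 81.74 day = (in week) 11.7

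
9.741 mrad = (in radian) 0.009741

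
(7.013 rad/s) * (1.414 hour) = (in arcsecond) 7.363e+09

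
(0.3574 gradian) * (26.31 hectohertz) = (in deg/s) 846.3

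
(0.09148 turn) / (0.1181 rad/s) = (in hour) 0.001352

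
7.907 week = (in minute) 7.97e+04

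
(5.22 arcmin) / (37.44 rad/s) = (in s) 4.056e-05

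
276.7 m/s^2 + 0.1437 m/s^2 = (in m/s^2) 276.8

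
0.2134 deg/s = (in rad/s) 0.003725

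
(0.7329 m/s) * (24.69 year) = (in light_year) 6.032e-08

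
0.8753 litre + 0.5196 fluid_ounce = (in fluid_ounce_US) 30.12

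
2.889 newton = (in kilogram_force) 0.2946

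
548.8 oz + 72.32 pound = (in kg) 48.36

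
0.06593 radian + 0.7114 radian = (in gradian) 49.49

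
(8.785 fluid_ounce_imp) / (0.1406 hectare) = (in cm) 1.775e-05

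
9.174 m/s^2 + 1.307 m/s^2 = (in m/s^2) 10.48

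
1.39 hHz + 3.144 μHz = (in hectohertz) 1.39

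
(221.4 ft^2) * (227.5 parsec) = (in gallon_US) 3.814e+22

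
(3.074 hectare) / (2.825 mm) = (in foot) 3.57e+07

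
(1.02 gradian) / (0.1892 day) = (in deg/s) 5.616e-05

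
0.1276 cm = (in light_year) 1.349e-19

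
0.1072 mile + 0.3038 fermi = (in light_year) 1.824e-14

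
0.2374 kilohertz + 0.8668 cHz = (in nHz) 2.374e+11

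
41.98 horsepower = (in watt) 3.13e+04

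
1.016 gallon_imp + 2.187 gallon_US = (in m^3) 0.0129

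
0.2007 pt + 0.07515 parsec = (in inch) 9.129e+16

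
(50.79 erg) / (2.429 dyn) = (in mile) 0.0001299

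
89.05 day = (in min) 1.282e+05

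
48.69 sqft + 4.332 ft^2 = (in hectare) 0.0004926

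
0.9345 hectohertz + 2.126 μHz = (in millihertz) 9.345e+04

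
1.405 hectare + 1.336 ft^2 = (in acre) 3.472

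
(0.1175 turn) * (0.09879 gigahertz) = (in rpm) 6.965e+08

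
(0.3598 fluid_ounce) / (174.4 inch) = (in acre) 5.936e-10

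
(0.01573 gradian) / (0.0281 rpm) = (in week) 1.388e-07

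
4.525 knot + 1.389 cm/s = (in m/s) 2.342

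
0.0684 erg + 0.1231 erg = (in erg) 0.1915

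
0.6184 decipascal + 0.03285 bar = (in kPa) 3.285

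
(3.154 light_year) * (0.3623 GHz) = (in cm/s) 1.081e+27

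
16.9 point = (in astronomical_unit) 3.985e-14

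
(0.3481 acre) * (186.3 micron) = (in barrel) 1.651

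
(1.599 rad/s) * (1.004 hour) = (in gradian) 3.679e+05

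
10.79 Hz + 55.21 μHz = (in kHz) 0.01079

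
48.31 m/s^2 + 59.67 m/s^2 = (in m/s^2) 108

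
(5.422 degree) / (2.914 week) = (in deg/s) 3.077e-06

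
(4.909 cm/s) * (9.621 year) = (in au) 9.956e-05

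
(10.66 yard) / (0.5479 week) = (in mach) 8.639e-08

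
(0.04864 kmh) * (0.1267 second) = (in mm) 1.712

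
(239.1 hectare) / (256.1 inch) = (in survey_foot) 1.206e+06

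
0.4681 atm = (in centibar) 47.43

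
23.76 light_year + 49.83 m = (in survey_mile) 1.397e+14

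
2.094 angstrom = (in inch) 8.244e-09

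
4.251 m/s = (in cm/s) 425.1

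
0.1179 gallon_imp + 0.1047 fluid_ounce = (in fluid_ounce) 18.23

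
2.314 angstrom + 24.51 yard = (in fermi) 2.241e+16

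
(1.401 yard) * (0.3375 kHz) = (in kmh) 1557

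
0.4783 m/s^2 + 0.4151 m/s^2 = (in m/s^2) 0.8934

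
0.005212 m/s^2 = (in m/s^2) 0.005212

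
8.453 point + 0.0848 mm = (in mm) 3.067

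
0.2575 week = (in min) 2596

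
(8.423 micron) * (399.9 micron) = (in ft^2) 3.626e-08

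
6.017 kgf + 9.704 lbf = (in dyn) 1.022e+07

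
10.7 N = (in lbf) 2.405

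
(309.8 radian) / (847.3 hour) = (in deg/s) 0.005819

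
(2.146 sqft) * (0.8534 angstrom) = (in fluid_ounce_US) 5.753e-07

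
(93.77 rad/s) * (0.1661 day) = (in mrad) 1.346e+09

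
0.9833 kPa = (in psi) 0.1426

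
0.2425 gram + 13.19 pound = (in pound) 13.19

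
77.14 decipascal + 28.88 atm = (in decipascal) 2.926e+07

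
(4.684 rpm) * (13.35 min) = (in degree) 2.251e+04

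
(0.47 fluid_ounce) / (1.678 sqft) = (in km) 8.916e-08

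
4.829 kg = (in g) 4829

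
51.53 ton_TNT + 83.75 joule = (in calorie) 5.153e+10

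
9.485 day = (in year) 0.02599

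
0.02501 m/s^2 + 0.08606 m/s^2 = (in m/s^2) 0.1111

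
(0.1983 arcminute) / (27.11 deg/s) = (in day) 1.411e-09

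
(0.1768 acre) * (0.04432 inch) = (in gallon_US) 212.8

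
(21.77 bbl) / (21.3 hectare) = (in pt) 0.04606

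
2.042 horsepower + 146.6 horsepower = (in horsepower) 148.6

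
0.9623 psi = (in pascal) 6635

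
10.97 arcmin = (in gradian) 0.2031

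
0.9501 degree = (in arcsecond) 3420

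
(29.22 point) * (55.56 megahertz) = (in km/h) 2.062e+06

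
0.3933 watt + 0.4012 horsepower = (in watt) 299.6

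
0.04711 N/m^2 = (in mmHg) 0.0003534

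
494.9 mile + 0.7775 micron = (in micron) 7.965e+11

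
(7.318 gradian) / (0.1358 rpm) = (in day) 9.356e-05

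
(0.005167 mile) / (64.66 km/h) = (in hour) 0.0001286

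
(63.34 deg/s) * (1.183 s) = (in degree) 74.93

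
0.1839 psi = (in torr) 9.51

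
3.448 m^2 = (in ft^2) 37.11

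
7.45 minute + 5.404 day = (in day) 5.409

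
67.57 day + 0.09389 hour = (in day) 67.57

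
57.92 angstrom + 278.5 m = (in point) 7.894e+05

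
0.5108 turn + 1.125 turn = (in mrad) 1.028e+04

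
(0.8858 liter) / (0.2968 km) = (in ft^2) 3.212e-05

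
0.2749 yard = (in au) 1.68e-12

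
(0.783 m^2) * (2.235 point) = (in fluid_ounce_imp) 21.73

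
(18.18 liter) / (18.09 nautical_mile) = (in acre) 1.341e-10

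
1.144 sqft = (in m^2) 0.1063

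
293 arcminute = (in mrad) 85.23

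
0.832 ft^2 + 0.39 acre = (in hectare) 0.1578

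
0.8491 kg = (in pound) 1.872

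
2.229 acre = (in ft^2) 9.71e+04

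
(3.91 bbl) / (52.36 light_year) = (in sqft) 1.351e-17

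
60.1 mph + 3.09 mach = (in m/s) 1079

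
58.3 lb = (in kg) 26.44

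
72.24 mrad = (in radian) 0.07224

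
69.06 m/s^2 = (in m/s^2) 69.06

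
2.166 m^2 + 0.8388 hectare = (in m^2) 8390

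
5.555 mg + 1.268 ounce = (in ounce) 1.268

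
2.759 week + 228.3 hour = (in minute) 4.151e+04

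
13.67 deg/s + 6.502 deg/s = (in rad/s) 0.3521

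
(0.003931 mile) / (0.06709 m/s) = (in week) 0.0001559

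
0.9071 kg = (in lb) 2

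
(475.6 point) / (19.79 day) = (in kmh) 3.533e-07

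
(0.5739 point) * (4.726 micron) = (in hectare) 9.568e-14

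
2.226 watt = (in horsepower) 0.002985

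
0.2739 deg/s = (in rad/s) 0.00478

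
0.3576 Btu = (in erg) 3.773e+09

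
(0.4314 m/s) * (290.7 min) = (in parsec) 2.439e-13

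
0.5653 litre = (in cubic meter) 0.0005653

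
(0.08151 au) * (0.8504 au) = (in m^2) 1.551e+21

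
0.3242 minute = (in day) 0.0002251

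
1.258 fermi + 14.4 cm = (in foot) 0.4724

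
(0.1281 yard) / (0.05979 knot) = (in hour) 0.001058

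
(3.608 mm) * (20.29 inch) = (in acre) 4.595e-07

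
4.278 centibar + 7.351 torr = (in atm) 0.05189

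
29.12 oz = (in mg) 8.255e+05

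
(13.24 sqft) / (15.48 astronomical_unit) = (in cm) 5.312e-11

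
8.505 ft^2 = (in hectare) 7.901e-05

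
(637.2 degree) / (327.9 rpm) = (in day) 3.749e-06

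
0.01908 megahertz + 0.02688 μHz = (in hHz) 190.8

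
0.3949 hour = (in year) 4.508e-05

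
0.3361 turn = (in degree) 121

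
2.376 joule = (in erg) 2.376e+07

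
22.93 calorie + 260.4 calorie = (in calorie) 283.3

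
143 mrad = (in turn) 0.02276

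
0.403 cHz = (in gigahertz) 4.03e-12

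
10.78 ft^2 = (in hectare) 0.0001001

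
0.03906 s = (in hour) 1.085e-05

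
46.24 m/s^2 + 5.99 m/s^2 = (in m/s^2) 52.23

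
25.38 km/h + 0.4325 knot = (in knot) 14.14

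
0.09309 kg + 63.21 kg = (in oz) 2233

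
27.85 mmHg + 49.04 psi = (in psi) 49.58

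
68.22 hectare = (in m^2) 6.822e+05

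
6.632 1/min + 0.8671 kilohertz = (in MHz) 0.0008672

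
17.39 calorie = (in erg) 7.276e+08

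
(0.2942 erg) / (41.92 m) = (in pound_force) 1.578e-10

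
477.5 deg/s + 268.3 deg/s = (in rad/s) 13.02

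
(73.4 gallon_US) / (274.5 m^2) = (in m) 0.001012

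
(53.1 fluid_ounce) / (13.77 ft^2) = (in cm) 0.1228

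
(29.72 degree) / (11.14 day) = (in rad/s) 5.389e-07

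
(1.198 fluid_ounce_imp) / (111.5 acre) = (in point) 2.138e-07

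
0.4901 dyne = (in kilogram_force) 4.998e-07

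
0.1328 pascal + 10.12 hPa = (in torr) 7.592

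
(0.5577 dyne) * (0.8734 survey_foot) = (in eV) 9.267e+12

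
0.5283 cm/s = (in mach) 1.552e-05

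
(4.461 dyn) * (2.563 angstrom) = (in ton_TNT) 2.733e-24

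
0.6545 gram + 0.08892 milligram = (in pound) 0.001443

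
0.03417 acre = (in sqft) 1488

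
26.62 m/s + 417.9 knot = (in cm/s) 2.416e+04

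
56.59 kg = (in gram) 5.659e+04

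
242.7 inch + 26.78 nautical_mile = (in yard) 5.425e+04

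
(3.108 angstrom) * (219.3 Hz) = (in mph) 1.525e-07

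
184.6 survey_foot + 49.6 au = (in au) 49.6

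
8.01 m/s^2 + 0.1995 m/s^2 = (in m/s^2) 8.21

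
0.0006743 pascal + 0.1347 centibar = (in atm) 0.001329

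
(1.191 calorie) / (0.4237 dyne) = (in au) 7.862e-06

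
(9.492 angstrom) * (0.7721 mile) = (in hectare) 1.179e-10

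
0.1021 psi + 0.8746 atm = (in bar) 0.8932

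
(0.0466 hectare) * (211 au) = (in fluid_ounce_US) 4.974e+20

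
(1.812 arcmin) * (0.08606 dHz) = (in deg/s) 0.0002599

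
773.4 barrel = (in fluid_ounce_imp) 4.328e+06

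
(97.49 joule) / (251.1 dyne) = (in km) 38.83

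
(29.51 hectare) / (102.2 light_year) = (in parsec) 9.891e-30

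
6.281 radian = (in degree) 359.9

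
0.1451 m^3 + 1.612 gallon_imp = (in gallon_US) 40.27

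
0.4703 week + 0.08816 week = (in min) 5629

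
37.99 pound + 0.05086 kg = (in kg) 17.28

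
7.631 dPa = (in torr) 0.005724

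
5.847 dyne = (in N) 5.847e-05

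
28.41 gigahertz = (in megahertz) 2.841e+04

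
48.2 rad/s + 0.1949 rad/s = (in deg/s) 2773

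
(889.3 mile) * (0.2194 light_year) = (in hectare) 2.971e+17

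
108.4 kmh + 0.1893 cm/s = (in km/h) 108.4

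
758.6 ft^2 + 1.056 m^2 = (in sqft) 770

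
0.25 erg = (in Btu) 2.37e-11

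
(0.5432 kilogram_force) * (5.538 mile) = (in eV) 2.963e+23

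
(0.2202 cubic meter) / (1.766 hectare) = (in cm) 0.001247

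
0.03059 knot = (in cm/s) 1.574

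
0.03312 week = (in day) 0.2318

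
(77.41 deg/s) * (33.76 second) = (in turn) 7.259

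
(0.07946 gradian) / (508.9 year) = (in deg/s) 4.456e-12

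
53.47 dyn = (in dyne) 53.47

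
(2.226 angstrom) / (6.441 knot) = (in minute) 1.12e-12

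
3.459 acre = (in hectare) 1.4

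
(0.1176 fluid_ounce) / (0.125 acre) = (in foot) 2.256e-08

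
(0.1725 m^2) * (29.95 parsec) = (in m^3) 1.594e+17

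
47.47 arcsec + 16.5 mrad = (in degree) 0.9586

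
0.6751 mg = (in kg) 6.751e-07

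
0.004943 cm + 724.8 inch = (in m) 18.41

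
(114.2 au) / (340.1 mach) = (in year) 4.678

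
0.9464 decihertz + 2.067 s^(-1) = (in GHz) 2.162e-09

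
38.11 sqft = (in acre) 0.0008749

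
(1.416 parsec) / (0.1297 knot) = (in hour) 1.819e+14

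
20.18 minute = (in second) 1211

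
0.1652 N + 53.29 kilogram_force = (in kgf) 53.31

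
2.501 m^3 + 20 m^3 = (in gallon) 5944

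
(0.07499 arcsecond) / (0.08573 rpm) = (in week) 6.696e-11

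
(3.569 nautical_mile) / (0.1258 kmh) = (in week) 0.3128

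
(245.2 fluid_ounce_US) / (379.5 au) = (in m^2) 1.277e-16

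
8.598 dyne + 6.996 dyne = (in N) 0.0001559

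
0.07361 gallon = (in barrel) 0.001753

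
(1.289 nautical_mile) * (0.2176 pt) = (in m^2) 0.1833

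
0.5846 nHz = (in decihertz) 5.846e-09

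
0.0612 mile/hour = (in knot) 0.05318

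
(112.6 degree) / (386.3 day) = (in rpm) 5.623e-07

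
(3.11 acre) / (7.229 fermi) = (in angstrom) 1.741e+28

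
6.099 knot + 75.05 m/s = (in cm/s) 7819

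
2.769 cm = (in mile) 1.721e-05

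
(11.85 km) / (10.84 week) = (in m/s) 0.001807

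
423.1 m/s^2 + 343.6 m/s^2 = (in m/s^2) 766.7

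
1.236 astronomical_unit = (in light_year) 1.954e-05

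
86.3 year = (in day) 3.15e+04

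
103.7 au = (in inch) 6.108e+14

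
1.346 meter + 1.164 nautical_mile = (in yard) 2359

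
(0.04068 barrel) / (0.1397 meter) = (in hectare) 4.63e-06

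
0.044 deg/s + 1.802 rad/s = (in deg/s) 103.3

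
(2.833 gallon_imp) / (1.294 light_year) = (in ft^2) 1.132e-17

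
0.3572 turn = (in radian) 2.244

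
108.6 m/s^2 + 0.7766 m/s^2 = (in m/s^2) 109.4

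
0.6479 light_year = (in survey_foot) 2.011e+16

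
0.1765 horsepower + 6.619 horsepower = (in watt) 5067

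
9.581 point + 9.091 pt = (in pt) 18.67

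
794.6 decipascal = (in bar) 0.0007946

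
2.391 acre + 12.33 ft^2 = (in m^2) 9677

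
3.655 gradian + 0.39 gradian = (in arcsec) 1.311e+04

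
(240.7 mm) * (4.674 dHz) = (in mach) 0.0003304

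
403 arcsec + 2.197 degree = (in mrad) 40.3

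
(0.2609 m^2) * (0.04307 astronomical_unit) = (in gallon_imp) 3.698e+11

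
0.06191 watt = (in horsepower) 8.302e-05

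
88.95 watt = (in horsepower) 0.1193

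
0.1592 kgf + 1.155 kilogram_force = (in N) 12.89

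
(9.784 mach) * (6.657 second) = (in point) 6.287e+07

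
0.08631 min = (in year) 1.642e-07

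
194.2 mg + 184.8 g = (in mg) 1.85e+05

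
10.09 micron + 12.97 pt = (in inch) 0.1805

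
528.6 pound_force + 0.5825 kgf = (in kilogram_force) 240.4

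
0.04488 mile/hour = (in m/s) 0.02006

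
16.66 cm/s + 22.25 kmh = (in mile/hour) 14.2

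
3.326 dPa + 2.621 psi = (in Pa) 1.807e+04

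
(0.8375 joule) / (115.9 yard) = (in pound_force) 0.001777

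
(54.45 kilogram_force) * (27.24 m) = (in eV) 9.079e+22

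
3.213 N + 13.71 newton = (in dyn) 1.692e+06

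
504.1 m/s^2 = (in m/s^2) 504.1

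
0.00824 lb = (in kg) 0.003738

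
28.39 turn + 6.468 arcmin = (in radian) 178.4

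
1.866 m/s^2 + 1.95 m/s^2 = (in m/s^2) 3.816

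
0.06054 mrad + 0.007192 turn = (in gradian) 2.881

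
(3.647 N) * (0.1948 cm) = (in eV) 4.434e+16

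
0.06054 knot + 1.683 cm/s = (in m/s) 0.04797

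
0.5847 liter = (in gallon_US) 0.1545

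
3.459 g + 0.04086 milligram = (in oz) 0.122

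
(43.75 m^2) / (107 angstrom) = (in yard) 4.472e+09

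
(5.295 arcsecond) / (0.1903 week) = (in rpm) 2.13e-09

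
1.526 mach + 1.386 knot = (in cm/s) 5.203e+04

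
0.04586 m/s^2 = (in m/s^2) 0.04586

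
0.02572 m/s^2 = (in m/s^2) 0.02572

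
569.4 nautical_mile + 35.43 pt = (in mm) 1.055e+09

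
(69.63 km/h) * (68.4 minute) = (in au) 5.306e-07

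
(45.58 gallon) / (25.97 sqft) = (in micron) 7.151e+04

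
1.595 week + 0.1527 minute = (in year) 0.03059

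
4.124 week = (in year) 0.07909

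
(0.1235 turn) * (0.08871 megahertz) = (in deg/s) 3.944e+06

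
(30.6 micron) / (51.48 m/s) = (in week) 9.828e-13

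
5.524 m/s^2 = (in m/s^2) 5.524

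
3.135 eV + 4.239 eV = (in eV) 7.374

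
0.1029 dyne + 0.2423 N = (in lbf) 0.05447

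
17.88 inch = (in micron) 4.542e+05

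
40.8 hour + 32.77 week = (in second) 1.997e+07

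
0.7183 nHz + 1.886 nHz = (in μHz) 0.002604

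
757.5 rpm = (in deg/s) 4545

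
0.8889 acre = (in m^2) 3597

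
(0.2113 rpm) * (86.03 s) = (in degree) 109.1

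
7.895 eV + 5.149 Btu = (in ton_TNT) 1.298e-06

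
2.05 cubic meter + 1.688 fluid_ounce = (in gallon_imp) 450.9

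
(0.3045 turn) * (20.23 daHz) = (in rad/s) 387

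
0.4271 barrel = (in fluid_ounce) 2296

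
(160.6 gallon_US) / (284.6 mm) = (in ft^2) 22.99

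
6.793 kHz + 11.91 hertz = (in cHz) 6.805e+05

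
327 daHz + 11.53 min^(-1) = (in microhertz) 3.27e+09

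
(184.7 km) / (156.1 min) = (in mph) 44.11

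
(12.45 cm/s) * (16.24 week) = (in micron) 1.223e+12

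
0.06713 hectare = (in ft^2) 7226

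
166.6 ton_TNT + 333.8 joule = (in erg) 6.971e+18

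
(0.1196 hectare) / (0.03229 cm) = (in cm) 3.704e+08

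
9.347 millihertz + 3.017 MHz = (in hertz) 3.017e+06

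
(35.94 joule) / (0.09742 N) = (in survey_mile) 0.2292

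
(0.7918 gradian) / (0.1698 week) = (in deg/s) 6.939e-06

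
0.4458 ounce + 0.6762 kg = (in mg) 6.888e+05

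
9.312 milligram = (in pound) 2.053e-05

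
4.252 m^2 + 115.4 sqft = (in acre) 0.0037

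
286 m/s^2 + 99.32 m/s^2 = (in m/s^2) 385.3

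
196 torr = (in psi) 3.79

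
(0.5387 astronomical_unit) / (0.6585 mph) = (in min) 4.563e+09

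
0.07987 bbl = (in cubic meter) 0.0127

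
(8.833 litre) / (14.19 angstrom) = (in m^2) 6.225e+06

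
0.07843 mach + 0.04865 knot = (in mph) 59.79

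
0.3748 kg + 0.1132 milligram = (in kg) 0.3748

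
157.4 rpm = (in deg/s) 944.4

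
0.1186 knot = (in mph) 0.1365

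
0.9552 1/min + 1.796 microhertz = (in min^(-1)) 0.9553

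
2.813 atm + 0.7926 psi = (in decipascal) 2.905e+06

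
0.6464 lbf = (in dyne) 2.875e+05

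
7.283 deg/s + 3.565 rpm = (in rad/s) 0.5004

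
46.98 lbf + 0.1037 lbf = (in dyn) 2.094e+07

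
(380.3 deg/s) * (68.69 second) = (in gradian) 2.903e+04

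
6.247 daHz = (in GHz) 6.247e-08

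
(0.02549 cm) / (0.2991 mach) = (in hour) 6.952e-10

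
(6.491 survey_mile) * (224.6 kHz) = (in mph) 5.248e+09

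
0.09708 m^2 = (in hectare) 9.708e-06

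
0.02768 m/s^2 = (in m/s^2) 0.02768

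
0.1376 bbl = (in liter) 21.88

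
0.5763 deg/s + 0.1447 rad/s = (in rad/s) 0.1548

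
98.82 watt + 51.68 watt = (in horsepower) 0.2018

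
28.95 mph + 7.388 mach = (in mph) 5656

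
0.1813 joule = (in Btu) 0.0001718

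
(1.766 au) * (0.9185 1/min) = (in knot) 7.862e+09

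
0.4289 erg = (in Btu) 4.065e-11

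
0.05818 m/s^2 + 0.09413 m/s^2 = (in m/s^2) 0.1523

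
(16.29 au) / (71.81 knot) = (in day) 7.635e+05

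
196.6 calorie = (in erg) 8.226e+09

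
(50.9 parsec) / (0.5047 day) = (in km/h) 1.297e+14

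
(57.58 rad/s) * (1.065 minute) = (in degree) 2.108e+05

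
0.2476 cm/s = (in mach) 7.272e-06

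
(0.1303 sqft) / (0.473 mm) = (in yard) 27.99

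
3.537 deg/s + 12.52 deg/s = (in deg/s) 16.06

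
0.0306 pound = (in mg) 1.388e+04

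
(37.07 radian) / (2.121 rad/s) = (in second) 17.48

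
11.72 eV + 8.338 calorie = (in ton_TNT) 8.338e-09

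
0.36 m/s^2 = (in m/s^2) 0.36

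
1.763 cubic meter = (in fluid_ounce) 5.961e+04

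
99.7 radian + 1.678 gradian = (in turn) 15.87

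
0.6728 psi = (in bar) 0.04639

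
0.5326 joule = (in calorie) 0.1273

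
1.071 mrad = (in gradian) 0.06818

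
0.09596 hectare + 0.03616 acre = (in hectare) 0.1106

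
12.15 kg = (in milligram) 1.215e+07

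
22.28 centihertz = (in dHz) 2.228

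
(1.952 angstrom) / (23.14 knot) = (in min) 2.733e-13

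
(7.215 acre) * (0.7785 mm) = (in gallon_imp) 5000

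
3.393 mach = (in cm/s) 1.155e+05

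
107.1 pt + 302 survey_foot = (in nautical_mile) 0.04972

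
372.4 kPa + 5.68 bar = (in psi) 136.4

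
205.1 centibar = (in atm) 2.024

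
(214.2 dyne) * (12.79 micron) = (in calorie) 6.548e-09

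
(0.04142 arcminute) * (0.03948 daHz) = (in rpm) 4.542e-05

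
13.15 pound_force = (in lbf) 13.15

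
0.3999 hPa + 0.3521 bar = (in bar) 0.3525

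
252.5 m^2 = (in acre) 0.06239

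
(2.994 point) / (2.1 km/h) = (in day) 2.096e-08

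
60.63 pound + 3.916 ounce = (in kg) 27.61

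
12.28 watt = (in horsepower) 0.01647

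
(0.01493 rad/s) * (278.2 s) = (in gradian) 264.4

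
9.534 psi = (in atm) 0.6488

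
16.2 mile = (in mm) 2.607e+07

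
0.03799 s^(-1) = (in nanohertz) 3.799e+07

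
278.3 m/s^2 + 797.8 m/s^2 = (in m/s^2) 1076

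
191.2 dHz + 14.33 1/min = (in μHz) 1.936e+07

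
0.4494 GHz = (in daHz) 4.494e+07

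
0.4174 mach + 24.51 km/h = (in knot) 289.5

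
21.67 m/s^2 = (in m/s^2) 21.67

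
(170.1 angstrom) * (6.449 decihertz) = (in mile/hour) 2.454e-08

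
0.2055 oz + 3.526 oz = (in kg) 0.1058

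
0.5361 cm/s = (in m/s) 0.005361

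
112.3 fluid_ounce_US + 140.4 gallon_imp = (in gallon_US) 169.5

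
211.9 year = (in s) 6.682e+09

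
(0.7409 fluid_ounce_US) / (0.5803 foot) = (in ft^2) 0.001333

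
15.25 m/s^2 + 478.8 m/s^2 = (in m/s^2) 494.1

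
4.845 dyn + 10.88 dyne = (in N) 0.0001573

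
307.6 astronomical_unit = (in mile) 2.859e+10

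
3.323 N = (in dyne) 3.323e+05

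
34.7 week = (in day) 242.9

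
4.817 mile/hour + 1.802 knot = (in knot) 5.988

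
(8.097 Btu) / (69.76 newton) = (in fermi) 1.225e+17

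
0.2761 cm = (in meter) 0.002761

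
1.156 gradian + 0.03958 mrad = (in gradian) 1.159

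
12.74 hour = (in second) 4.586e+04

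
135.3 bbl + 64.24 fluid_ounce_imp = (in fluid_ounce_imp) 7.571e+05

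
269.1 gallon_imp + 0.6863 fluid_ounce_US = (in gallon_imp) 269.1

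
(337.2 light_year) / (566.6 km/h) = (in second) 2.027e+16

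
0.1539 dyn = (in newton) 1.539e-06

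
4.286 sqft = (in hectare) 3.982e-05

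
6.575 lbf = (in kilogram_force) 2.982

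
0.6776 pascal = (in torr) 0.005082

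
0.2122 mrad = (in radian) 0.0002122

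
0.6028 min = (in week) 5.98e-05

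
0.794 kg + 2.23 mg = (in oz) 28.01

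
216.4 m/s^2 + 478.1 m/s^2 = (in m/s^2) 694.5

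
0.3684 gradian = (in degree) 0.3316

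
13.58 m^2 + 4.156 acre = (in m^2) 1.683e+04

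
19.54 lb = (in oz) 312.6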